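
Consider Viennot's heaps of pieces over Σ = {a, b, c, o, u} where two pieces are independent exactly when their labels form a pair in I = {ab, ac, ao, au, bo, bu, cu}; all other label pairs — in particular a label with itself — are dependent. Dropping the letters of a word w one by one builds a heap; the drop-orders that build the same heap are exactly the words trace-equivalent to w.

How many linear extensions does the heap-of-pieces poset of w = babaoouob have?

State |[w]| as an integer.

1260

drop 0:b onto floor
drop 1:a onto floor
drop 2:b onto {0:b}
drop 3:a onto {1:a}
drop 4:o onto floor
drop 5:o onto {4:o}
drop 6:u onto {5:o}
drop 7:o onto {6:u}
drop 8:b onto {2:b}
ground layer = {0:b, 1:a, 4:o}
drop-orders for the pieces not yet dropped (sum over which currently-grounded one goes next):
  1 to go: {3} 1  {7} 1  {8} 1
  2 to go: {1,3} 1  {2,8} 1  {3,7} 2  {3,8} 2  {6,7} 1  {7,8} 2
  3 to go: {0,2,8} 1  {1,3,7} 3  {1,3,8} 3  {2,3,8} 3  {2,7,8} 3  {3,6,7} 3  {3,7,8} 6  {5,6,7} 1  {6,7,8} 3
  4 to go: {0,2,3,8} 4  {0,2,7,8} 4  {1,2,3,8} 6  {1,3,6,7} 6  {1,3,7,8} 12  {2,3,7,8} 12  {2,6,7,8} 6  {3,5,6,7} 4  {3,6,7,8} 12  {4,5,6,7} 1  {5,6,7,8} 4
  5 to go: {0,1,2,3,8} 10  {0,2,3,7,8} 20  {0,2,6,7,8} 10  {1,2,3,7,8} 30  {1,3,5,6,7} 10  {1,3,6,7,8} 30  {2,3,6,7,8} 30  {2,5,6,7,8} 10  {3,4,5,6,7} 5  {3,5,6,7,8} 20  {4,5,6,7,8} 5
  6 to go: {0,1,2,3,7,8} 60  {0,2,3,6,7,8} 60  {0,2,5,6,7,8} 20  {1,2,3,6,7,8} 90  {1,3,4,5,6,7} 15  {1,3,5,6,7,8} 60  {2,3,5,6,7,8} 60  {2,4,5,6,7,8} 15  {3,4,5,6,7,8} 30
  7 to go: {0,1,2,3,6,7,8} 210  {0,2,3,5,6,7,8} 140  {0,2,4,5,6,7,8} 35  {1,2,3,5,6,7,8} 210  {1,3,4,5,6,7,8} 105  {2,3,4,5,6,7,8} 105
  if 0:b drops first: 420 orders
  if 1:a drops first: 280 orders
  if 4:o drops first: 560 orders
heap linearizations: 1260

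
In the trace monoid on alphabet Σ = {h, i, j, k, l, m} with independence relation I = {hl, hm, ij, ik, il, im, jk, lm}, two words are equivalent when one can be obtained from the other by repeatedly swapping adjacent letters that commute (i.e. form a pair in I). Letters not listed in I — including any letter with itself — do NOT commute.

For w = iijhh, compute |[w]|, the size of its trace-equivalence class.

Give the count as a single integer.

3

#0=i has no predecessor
#1=i depends on [0:i]
#2=j has no predecessor
#3=h depends on [1:i, 2:j]
#4=h depends on [3:h]
sources: [0:i, 2:j]
N(rest) = Σ N(rest − s) over sources s of rest; N(one piece) = 1:
  size 1 → [4]=1
  size 2 → [3,4]=1
  size 3 → [1,3,4]=1  [2,3,4]=1
  first=0(i) contributes 2
  first=2(j) contributes 1
|[w]| = 3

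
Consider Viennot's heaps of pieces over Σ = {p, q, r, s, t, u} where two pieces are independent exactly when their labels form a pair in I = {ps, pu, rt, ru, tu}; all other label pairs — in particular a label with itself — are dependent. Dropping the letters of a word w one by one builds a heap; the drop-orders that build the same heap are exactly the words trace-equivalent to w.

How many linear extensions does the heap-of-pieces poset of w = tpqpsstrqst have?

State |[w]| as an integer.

0(t) covers ∅
1(p) covers 0:t
2(q) covers 1:p
3(p) covers 2:q
4(s) covers 2:q
5(s) covers 4:s
6(t) covers 3:p, 5:s
7(r) covers 3:p, 5:s
8(q) covers 6:t, 7:r
9(s) covers 8:q
10(t) covers 9:s
floor of heap: 0:t
completions by unplaced set U, small U first (add the entries for U minus each lowest piece of U):
  |U|=1: {10}:1
  |U|=2: {9,10}:1
  |U|=3: {8,9,10}:1
  |U|=4: {6,8,9,10}:1  {7,8,9,10}:1
  |U|=5: {6,7,8,9,10}:2
  |U|=6: {3,6,7,8,9,10}:2  {5,6,7,8,9,10}:2
  |U|=7: {3,5,6,7,8,9,10}:4  {4,5,6,7,8,9,10}:2
  |U|=8: {3,4,5,6,7,8,9,10}:6
  |U|=9: {2,3,4,5,6,7,8,9,10}:6
  start at 0(t): 6

6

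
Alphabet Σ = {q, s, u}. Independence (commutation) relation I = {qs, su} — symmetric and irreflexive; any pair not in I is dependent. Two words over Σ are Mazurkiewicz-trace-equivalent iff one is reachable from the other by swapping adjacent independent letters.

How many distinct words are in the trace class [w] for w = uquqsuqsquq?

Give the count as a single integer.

55

#0=u has no predecessor
#1=q depends on [0:u]
#2=u depends on [1:q]
#3=q depends on [2:u]
#4=s has no predecessor
#5=u depends on [3:q]
#6=q depends on [5:u]
#7=s depends on [4:s]
#8=q depends on [6:q]
#9=u depends on [8:q]
#10=q depends on [9:u]
sources: [0:u, 4:s]
N(rest) = Σ N(rest − s) over sources s of rest; N(one piece) = 1:
  size 1 → [7]=1  [10]=1
  size 2 → [4,7]=1  [7,10]=2  [9,10]=1
  size 3 → [4,7,10]=3  [7,9,10]=3  [8,9,10]=1
  size 4 → [4,7,9,10]=6  [6,8,9,10]=1  [7,8,9,10]=4
  size 5 → [4,7,8,9,10]=10  [5,6,8,9,10]=1  [6,7,8,9,10]=5
  size 6 → [3,5,6,8,9,10]=1  [4,6,7,8,9,10]=15  [5,6,7,8,9,10]=6
  size 7 → [2,3,5,6,8,9,10]=1  [3,5,6,7,8,9,10]=7  [4,5,6,7,8,9,10]=21
  size 8 → [1,2,3,5,6,8,9,10]=1  [2,3,5,6,7,8,9,10]=8  [3,4,5,6,7,8,9,10]=28
  size 9 → [0,1,2,3,5,6,8,9,10]=1  [1,2,3,5,6,7,8,9,10]=9  [2,3,4,5,6,7,8,9,10]=36
  first=0(u) contributes 45
  first=4(s) contributes 10
|[w]| = 55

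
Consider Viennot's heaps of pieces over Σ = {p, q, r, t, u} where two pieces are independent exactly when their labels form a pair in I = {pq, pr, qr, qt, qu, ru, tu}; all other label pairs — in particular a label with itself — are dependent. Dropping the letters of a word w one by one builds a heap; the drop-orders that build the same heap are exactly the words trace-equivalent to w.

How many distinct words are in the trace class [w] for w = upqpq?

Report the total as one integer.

10

piece 0:u — minimal
piece 1:p rests on {0:u}
piece 2:q — minimal
piece 3:p rests on {1:p}
piece 4:q rests on {2:q}
minimal pieces: {0:u, 2:q}
ways to finish when only these pieces remain (= sum over removing one remaining piece with nothing left below it):
  1 left: {3}→1  {4}→1
  2 left: {1,3}→1  {2,4}→1  {3,4}→2
  3 left: {0,1,3}→1  {1,3,4}→3  {2,3,4}→3
  placing 0:u first → 6 extensions
  placing 2:q first → 4 extensions
total linear extensions = 10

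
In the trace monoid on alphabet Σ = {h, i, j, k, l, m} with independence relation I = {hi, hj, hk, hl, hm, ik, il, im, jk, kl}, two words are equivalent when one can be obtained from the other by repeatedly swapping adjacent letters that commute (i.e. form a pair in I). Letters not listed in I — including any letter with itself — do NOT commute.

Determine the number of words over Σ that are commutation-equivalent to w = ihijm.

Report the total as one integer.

5

drop 0:i onto floor
drop 1:h onto floor
drop 2:i onto {0:i}
drop 3:j onto {2:i}
drop 4:m onto {3:j}
ground layer = {0:i, 1:h}
drop-orders for the pieces not yet dropped (sum over which currently-grounded one goes next):
  1 to go: {1} 1  {4} 1
  2 to go: {1,4} 2  {3,4} 1
  3 to go: {1,3,4} 3  {2,3,4} 1
  if 0:i drops first: 4 orders
  if 1:h drops first: 1 orders
heap linearizations: 5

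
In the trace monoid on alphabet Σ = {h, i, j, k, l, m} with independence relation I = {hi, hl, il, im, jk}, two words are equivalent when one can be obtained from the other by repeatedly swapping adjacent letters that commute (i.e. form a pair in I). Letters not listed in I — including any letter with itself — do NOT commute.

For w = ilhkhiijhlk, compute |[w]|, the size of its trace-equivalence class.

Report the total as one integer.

36

piece 0:i — minimal
piece 1:l — minimal
piece 2:h — minimal
piece 3:k rests on {0:i, 1:l, 2:h}
piece 4:h rests on {3:k}
piece 5:i rests on {3:k}
piece 6:i rests on {5:i}
piece 7:j rests on {4:h, 6:i}
piece 8:h rests on {7:j}
piece 9:l rests on {7:j}
piece 10:k rests on {8:h, 9:l}
minimal pieces: {0:i, 1:l, 2:h}
ways to finish when only these pieces remain (= sum over removing one remaining piece with nothing left below it):
  1 left: {10}→1
  2 left: {8,10}→1  {9,10}→1
  3 left: {8,9,10}→2
  4 left: {7,8,9,10}→2
  5 left: {4,7,8,9,10}→2  {6,7,8,9,10}→2
  6 left: {4,6,7,8,9,10}→4  {5,6,7,8,9,10}→2
  7 left: {4,5,6,7,8,9,10}→6
  8 left: {3,4,5,6,7,8,9,10}→6
  9 left: {0,3,4,5,6,7,8,9,10}→6  {1,3,4,5,6,7,8,9,10}→6  {2,3,4,5,6,7,8,9,10}→6
  placing 0:i first → 12 extensions
  placing 1:l first → 12 extensions
  placing 2:h first → 12 extensions
total linear extensions = 36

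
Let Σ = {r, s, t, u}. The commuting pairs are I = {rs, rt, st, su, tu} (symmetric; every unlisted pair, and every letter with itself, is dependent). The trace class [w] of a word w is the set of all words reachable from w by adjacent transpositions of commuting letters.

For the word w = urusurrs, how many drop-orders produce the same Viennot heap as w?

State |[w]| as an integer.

piece 0:u — minimal
piece 1:r rests on {0:u}
piece 2:u rests on {1:r}
piece 3:s — minimal
piece 4:u rests on {2:u}
piece 5:r rests on {4:u}
piece 6:r rests on {5:r}
piece 7:s rests on {3:s}
minimal pieces: {0:u, 3:s}
ways to finish when only these pieces remain (= sum over removing one remaining piece with nothing left below it):
  1 left: {6}→1  {7}→1
  2 left: {3,7}→1  {5,6}→1  {6,7}→2
  3 left: {3,6,7}→3  {4,5,6}→1  {5,6,7}→3
  4 left: {2,4,5,6}→1  {3,5,6,7}→6  {4,5,6,7}→4
  5 left: {1,2,4,5,6}→1  {2,4,5,6,7}→5  {3,4,5,6,7}→10
  6 left: {0,1,2,4,5,6}→1  {1,2,4,5,6,7}→6  {2,3,4,5,6,7}→15
  placing 0:u first → 21 extensions
  placing 3:s first → 7 extensions
total linear extensions = 28

28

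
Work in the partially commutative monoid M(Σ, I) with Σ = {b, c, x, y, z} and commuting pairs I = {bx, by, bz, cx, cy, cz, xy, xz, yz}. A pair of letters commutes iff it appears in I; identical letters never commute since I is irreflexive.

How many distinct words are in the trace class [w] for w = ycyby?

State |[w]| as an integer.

drop 0:y onto floor
drop 1:c onto floor
drop 2:y onto {0:y}
drop 3:b onto {1:c}
drop 4:y onto {2:y}
ground layer = {0:y, 1:c}
drop-orders for the pieces not yet dropped (sum over which currently-grounded one goes next):
  1 to go: {3} 1  {4} 1
  2 to go: {1,3} 1  {2,4} 1  {3,4} 2
  3 to go: {0,2,4} 1  {1,3,4} 3  {2,3,4} 3
  if 0:y drops first: 6 orders
  if 1:c drops first: 4 orders
heap linearizations: 10

10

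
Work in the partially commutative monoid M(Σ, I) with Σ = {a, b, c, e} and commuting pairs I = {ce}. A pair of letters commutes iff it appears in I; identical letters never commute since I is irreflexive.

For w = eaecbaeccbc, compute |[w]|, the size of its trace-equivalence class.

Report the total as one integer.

#0=e has no predecessor
#1=a depends on [0:e]
#2=e depends on [1:a]
#3=c depends on [1:a]
#4=b depends on [2:e, 3:c]
#5=a depends on [4:b]
#6=e depends on [5:a]
#7=c depends on [5:a]
#8=c depends on [7:c]
#9=b depends on [6:e, 8:c]
#10=c depends on [9:b]
sources: [0:e]
N(rest) = Σ N(rest − s) over sources s of rest; N(one piece) = 1:
  size 1 → [10]=1
  size 2 → [9,10]=1
  size 3 → [6,9,10]=1  [8,9,10]=1
  size 4 → [6,8,9,10]=2  [7,8,9,10]=1
  size 5 → [6,7,8,9,10]=3
  size 6 → [5,6,7,8,9,10]=3
  size 7 → [4,5,6,7,8,9,10]=3
  size 8 → [2,4,5,6,7,8,9,10]=3  [3,4,5,6,7,8,9,10]=3
  size 9 → [2,3,4,5,6,7,8,9,10]=6
  first=0(e) contributes 6

6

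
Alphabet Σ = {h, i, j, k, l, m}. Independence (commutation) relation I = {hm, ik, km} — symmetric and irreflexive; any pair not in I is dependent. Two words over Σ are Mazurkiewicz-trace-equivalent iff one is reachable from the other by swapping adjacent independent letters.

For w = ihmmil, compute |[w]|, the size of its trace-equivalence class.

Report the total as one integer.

piece 0:i — minimal
piece 1:h rests on {0:i}
piece 2:m rests on {0:i}
piece 3:m rests on {2:m}
piece 4:i rests on {1:h, 3:m}
piece 5:l rests on {4:i}
minimal pieces: {0:i}
ways to finish when only these pieces remain (= sum over removing one remaining piece with nothing left below it):
  1 left: {5}→1
  2 left: {4,5}→1
  3 left: {1,4,5}→1  {3,4,5}→1
  4 left: {1,3,4,5}→2  {2,3,4,5}→1
  placing 0:i first → 3 extensions

3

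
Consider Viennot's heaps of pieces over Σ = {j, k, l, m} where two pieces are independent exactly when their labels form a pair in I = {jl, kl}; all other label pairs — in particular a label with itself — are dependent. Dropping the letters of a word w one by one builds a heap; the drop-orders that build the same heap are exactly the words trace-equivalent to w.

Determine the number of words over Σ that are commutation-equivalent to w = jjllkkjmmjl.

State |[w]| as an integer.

42

drop 0:j onto floor
drop 1:j onto {0:j}
drop 2:l onto floor
drop 3:l onto {2:l}
drop 4:k onto {1:j}
drop 5:k onto {4:k}
drop 6:j onto {5:k}
drop 7:m onto {3:l, 6:j}
drop 8:m onto {7:m}
drop 9:j onto {8:m}
drop 10:l onto {8:m}
ground layer = {0:j, 2:l}
drop-orders for the pieces not yet dropped (sum over which currently-grounded one goes next):
  1 to go: {9} 1  {10} 1
  2 to go: {9,10} 2
  3 to go: {8,9,10} 2
  4 to go: {7,8,9,10} 2
  5 to go: {3,7,8,9,10} 2  {6,7,8,9,10} 2
  6 to go: {2,3,7,8,9,10} 2  {3,6,7,8,9,10} 4  {5,6,7,8,9,10} 2
  7 to go: {2,3,6,7,8,9,10} 6  {3,5,6,7,8,9,10} 6  {4,5,6,7,8,9,10} 2
  8 to go: {1,4,5,6,7,8,9,10} 2  {2,3,5,6,7,8,9,10} 12  {3,4,5,6,7,8,9,10} 8
  9 to go: {0,1,4,5,6,7,8,9,10} 2  {1,3,4,5,6,7,8,9,10} 10  {2,3,4,5,6,7,8,9,10} 20
  if 0:j drops first: 30 orders
  if 2:l drops first: 12 orders
heap linearizations: 42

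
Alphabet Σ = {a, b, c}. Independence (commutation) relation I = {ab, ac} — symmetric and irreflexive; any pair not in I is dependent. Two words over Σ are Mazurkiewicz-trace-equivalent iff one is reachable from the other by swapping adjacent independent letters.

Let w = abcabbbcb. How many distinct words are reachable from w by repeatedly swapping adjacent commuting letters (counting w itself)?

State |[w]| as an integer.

36

#0=a has no predecessor
#1=b has no predecessor
#2=c depends on [1:b]
#3=a depends on [0:a]
#4=b depends on [2:c]
#5=b depends on [4:b]
#6=b depends on [5:b]
#7=c depends on [6:b]
#8=b depends on [7:c]
sources: [0:a, 1:b]
N(rest) = Σ N(rest − s) over sources s of rest; N(one piece) = 1:
  size 1 → [3]=1  [8]=1
  size 2 → [0,3]=1  [3,8]=2  [7,8]=1
  size 3 → [0,3,8]=3  [3,7,8]=3  [6,7,8]=1
  size 4 → [0,3,7,8]=6  [3,6,7,8]=4  [5,6,7,8]=1
  size 5 → [0,3,6,7,8]=10  [3,5,6,7,8]=5  [4,5,6,7,8]=1
  size 6 → [0,3,5,6,7,8]=15  [2,4,5,6,7,8]=1  [3,4,5,6,7,8]=6
  size 7 → [0,3,4,5,6,7,8]=21  [1,2,4,5,6,7,8]=1  [2,3,4,5,6,7,8]=7
  first=0(a) contributes 8
  first=1(b) contributes 28
|[w]| = 36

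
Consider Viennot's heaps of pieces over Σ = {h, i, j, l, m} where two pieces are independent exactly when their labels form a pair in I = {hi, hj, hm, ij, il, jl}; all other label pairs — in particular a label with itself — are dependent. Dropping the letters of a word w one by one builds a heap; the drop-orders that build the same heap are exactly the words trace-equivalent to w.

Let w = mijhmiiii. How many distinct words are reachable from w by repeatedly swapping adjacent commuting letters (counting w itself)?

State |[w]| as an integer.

drop 0:m onto floor
drop 1:i onto {0:m}
drop 2:j onto {0:m}
drop 3:h onto floor
drop 4:m onto {1:i, 2:j}
drop 5:i onto {4:m}
drop 6:i onto {5:i}
drop 7:i onto {6:i}
drop 8:i onto {7:i}
ground layer = {0:m, 3:h}
drop-orders for the pieces not yet dropped (sum over which currently-grounded one goes next):
  1 to go: {3} 1  {8} 1
  2 to go: {3,8} 2  {7,8} 1
  3 to go: {3,7,8} 3  {6,7,8} 1
  4 to go: {3,6,7,8} 4  {5,6,7,8} 1
  5 to go: {3,5,6,7,8} 5  {4,5,6,7,8} 1
  6 to go: {1,4,5,6,7,8} 1  {2,4,5,6,7,8} 1  {3,4,5,6,7,8} 6
  7 to go: {1,2,4,5,6,7,8} 2  {1,3,4,5,6,7,8} 7  {2,3,4,5,6,7,8} 7
  if 0:m drops first: 16 orders
  if 3:h drops first: 2 orders
heap linearizations: 18

18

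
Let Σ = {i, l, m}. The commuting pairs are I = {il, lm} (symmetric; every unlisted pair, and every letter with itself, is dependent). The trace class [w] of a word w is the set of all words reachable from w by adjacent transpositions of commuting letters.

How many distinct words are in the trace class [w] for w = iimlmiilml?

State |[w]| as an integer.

#0=i has no predecessor
#1=i depends on [0:i]
#2=m depends on [1:i]
#3=l has no predecessor
#4=m depends on [2:m]
#5=i depends on [4:m]
#6=i depends on [5:i]
#7=l depends on [3:l]
#8=m depends on [6:i]
#9=l depends on [7:l]
sources: [0:i, 3:l]
N(rest) = Σ N(rest − s) over sources s of rest; N(one piece) = 1:
  size 1 → [8]=1  [9]=1
  size 2 → [6,8]=1  [7,9]=1  [8,9]=2
  size 3 → [3,7,9]=1  [5,6,8]=1  [6,8,9]=3  [7,8,9]=3
  size 4 → [3,7,8,9]=4  [4,5,6,8]=1  [5,6,8,9]=4  [6,7,8,9]=6
  size 5 → [2,4,5,6,8]=1  [3,6,7,8,9]=10  [4,5,6,8,9]=5  [5,6,7,8,9]=10
  size 6 → [1,2,4,5,6,8]=1  [2,4,5,6,8,9]=6  [3,5,6,7,8,9]=20  [4,5,6,7,8,9]=15
  size 7 → [0,1,2,4,5,6,8]=1  [1,2,4,5,6,8,9]=7  [2,4,5,6,7,8,9]=21  [3,4,5,6,7,8,9]=35
  size 8 → [0,1,2,4,5,6,8,9]=8  [1,2,4,5,6,7,8,9]=28  [2,3,4,5,6,7,8,9]=56
  first=0(i) contributes 84
  first=3(l) contributes 36
|[w]| = 120

120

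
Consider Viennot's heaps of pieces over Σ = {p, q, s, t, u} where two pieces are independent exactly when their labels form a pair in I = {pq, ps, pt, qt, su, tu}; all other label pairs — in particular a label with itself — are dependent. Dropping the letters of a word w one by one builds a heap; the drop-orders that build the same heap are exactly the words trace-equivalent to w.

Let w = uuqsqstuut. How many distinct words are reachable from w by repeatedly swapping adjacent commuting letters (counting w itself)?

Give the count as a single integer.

10

#0=u has no predecessor
#1=u depends on [0:u]
#2=q depends on [1:u]
#3=s depends on [2:q]
#4=q depends on [3:s]
#5=s depends on [4:q]
#6=t depends on [5:s]
#7=u depends on [4:q]
#8=u depends on [7:u]
#9=t depends on [6:t]
sources: [0:u]
N(rest) = Σ N(rest − s) over sources s of rest; N(one piece) = 1:
  size 1 → [8]=1  [9]=1
  size 2 → [6,9]=1  [7,8]=1  [8,9]=2
  size 3 → [5,6,9]=1  [6,8,9]=3  [7,8,9]=3
  size 4 → [5,6,8,9]=4  [6,7,8,9]=6
  size 5 → [5,6,7,8,9]=10
  size 6 → [4,5,6,7,8,9]=10
  size 7 → [3,4,5,6,7,8,9]=10
  size 8 → [2,3,4,5,6,7,8,9]=10
  first=0(u) contributes 10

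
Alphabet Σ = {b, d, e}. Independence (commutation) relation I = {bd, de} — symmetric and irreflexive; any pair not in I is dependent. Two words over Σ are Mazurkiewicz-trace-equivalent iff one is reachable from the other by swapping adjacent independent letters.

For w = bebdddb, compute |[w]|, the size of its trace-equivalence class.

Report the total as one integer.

35

0(b) covers ∅
1(e) covers 0:b
2(b) covers 1:e
3(d) covers ∅
4(d) covers 3:d
5(d) covers 4:d
6(b) covers 2:b
floor of heap: 0:b, 3:d
completions by unplaced set U, small U first (add the entries for U minus each lowest piece of U):
  |U|=1: {5}:1  {6}:1
  |U|=2: {2,6}:1  {4,5}:1  {5,6}:2
  |U|=3: {1,2,6}:1  {2,5,6}:3  {3,4,5}:1  {4,5,6}:3
  |U|=4: {0,1,2,6}:1  {1,2,5,6}:4  {2,4,5,6}:6  {3,4,5,6}:4
  |U|=5: {0,1,2,5,6}:5  {1,2,4,5,6}:10  {2,3,4,5,6}:10
  start at 0(b): 20
  start at 3(d): 15
sum over floor = 35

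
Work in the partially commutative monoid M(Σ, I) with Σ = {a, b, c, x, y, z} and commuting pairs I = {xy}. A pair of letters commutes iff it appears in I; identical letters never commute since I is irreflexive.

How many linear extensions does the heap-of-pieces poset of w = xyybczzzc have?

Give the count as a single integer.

piece 0:x — minimal
piece 1:y — minimal
piece 2:y rests on {1:y}
piece 3:b rests on {0:x, 2:y}
piece 4:c rests on {3:b}
piece 5:z rests on {4:c}
piece 6:z rests on {5:z}
piece 7:z rests on {6:z}
piece 8:c rests on {7:z}
minimal pieces: {0:x, 1:y}
ways to finish when only these pieces remain (= sum over removing one remaining piece with nothing left below it):
  1 left: {8}→1
  2 left: {7,8}→1
  3 left: {6,7,8}→1
  4 left: {5,6,7,8}→1
  5 left: {4,5,6,7,8}→1
  6 left: {3,4,5,6,7,8}→1
  7 left: {0,3,4,5,6,7,8}→1  {2,3,4,5,6,7,8}→1
  placing 0:x first → 1 extensions
  placing 1:y first → 2 extensions
total linear extensions = 3

3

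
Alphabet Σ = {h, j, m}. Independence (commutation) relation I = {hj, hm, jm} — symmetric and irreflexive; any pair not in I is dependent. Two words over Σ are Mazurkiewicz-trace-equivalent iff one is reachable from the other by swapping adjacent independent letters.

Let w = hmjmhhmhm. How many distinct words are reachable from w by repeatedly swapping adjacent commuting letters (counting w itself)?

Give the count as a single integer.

0(h) covers ∅
1(m) covers ∅
2(j) covers ∅
3(m) covers 1:m
4(h) covers 0:h
5(h) covers 4:h
6(m) covers 3:m
7(h) covers 5:h
8(m) covers 6:m
floor of heap: 0:h, 1:m, 2:j
completions by unplaced set U, small U first (add the entries for U minus each lowest piece of U):
  |U|=1: {2}:1  {7}:1  {8}:1
  |U|=2: {2,7}:2  {2,8}:2  {5,7}:1  {6,8}:1  {7,8}:2
  |U|=3: {2,5,7}:3  {2,6,8}:3  {2,7,8}:6  {3,6,8}:1  {4,5,7}:1  {5,7,8}:3  {6,7,8}:3
  |U|=4: {0,4,5,7}:1  {1,3,6,8}:1  {2,3,6,8}:4  {2,4,5,7}:4  {2,5,7,8}:12  {2,6,7,8}:12  {3,6,7,8}:4  {4,5,7,8}:4  {5,6,7,8}:6
  |U|=5: {0,2,4,5,7}:5  {0,4,5,7,8}:5  {1,2,3,6,8}:5  {1,3,6,7,8}:5  {2,3,6,7,8}:20  {2,4,5,7,8}:20  {2,5,6,7,8}:30  {3,5,6,7,8}:10  {4,5,6,7,8}:10
  |U|=6: {0,2,4,5,7,8}:30  {0,4,5,6,7,8}:15  {1,2,3,6,7,8}:30  {1,3,5,6,7,8}:15  {2,3,5,6,7,8}:60  {2,4,5,6,7,8}:60  {3,4,5,6,7,8}:20
  |U|=7: {0,2,4,5,6,7,8}:105  {0,3,4,5,6,7,8}:35  {1,2,3,5,6,7,8}:105  {1,3,4,5,6,7,8}:35  {2,3,4,5,6,7,8}:140
  start at 0(h): 280
  start at 1(m): 280
  start at 2(j): 70
sum over floor = 630

630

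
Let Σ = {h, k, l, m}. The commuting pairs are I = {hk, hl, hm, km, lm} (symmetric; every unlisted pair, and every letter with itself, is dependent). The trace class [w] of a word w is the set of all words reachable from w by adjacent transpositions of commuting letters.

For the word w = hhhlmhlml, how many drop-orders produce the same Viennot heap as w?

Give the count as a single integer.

piece 0:h — minimal
piece 1:h rests on {0:h}
piece 2:h rests on {1:h}
piece 3:l — minimal
piece 4:m — minimal
piece 5:h rests on {2:h}
piece 6:l rests on {3:l}
piece 7:m rests on {4:m}
piece 8:l rests on {6:l}
minimal pieces: {0:h, 3:l, 4:m}
ways to finish when only these pieces remain (= sum over removing one remaining piece with nothing left below it):
  1 left: {5}→1  {7}→1  {8}→1
  2 left: {2,5}→1  {4,7}→1  {5,7}→2  {5,8}→2  {6,8}→1  {7,8}→2
  3 left: {1,2,5}→1  {2,5,7}→3  {2,5,8}→3  {3,6,8}→1  {4,5,7}→3  {4,7,8}→3  {5,6,8}→3  {5,7,8}→6  {6,7,8}→3
  4 left: {0,1,2,5}→1  {1,2,5,7}→4  {1,2,5,8}→4  {2,4,5,7}→6  {2,5,6,8}→6  {2,5,7,8}→12  {3,5,6,8}→4  {3,6,7,8}→4  {4,5,7,8}→12  {4,6,7,8}→6  {5,6,7,8}→12
  5 left: {0,1,2,5,7}→5  {0,1,2,5,8}→5  {1,2,4,5,7}→10  {1,2,5,6,8}→10  {1,2,5,7,8}→20  {2,3,5,6,8}→10  {2,4,5,7,8}→30  {2,5,6,7,8}→30  {3,4,6,7,8}→10  {3,5,6,7,8}→20  {4,5,6,7,8}→30
  6 left: {0,1,2,4,5,7}→15  {0,1,2,5,6,8}→15  {0,1,2,5,7,8}→30  {1,2,3,5,6,8}→20  {1,2,4,5,7,8}→60  {1,2,5,6,7,8}→60  {2,3,5,6,7,8}→60  {2,4,5,6,7,8}→90  {3,4,5,6,7,8}→60
  7 left: {0,1,2,3,5,6,8}→35  {0,1,2,4,5,7,8}→105  {0,1,2,5,6,7,8}→105  {1,2,3,5,6,7,8}→140  {1,2,4,5,6,7,8}→210  {2,3,4,5,6,7,8}→210
  placing 0:h first → 560 extensions
  placing 3:l first → 420 extensions
  placing 4:m first → 280 extensions
total linear extensions = 1260

1260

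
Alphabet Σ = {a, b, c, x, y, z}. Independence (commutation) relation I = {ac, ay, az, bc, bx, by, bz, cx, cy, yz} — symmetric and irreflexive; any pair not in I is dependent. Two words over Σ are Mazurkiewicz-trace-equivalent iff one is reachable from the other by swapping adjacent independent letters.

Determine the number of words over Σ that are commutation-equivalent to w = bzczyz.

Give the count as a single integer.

30

0(b) covers ∅
1(z) covers ∅
2(c) covers 1:z
3(z) covers 2:c
4(y) covers ∅
5(z) covers 3:z
floor of heap: 0:b, 1:z, 4:y
completions by unplaced set U, small U first (add the entries for U minus each lowest piece of U):
  |U|=1: {0}:1  {4}:1  {5}:1
  |U|=2: {0,4}:2  {0,5}:2  {3,5}:1  {4,5}:2
  |U|=3: {0,3,5}:3  {0,4,5}:6  {2,3,5}:1  {3,4,5}:3
  |U|=4: {0,2,3,5}:4  {0,3,4,5}:12  {1,2,3,5}:1  {2,3,4,5}:4
  start at 0(b): 5
  start at 1(z): 20
  start at 4(y): 5
sum over floor = 30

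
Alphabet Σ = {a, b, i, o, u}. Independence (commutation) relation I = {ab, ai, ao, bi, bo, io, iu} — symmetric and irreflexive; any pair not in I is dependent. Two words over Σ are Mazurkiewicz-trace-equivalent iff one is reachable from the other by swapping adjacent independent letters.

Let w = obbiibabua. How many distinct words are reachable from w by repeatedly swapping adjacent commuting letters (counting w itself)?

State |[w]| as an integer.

1350

piece 0:o — minimal
piece 1:b — minimal
piece 2:b rests on {1:b}
piece 3:i — minimal
piece 4:i rests on {3:i}
piece 5:b rests on {2:b}
piece 6:a — minimal
piece 7:b rests on {5:b}
piece 8:u rests on {0:o, 6:a, 7:b}
piece 9:a rests on {8:u}
minimal pieces: {0:o, 1:b, 3:i, 6:a}
ways to finish when only these pieces remain (= sum over removing one remaining piece with nothing left below it):
  1 left: {4}→1  {9}→1
  2 left: {3,4}→1  {4,9}→2  {8,9}→1
  3 left: {0,8,9}→1  {3,4,9}→3  {4,8,9}→3  {6,8,9}→1  {7,8,9}→1
  4 left: {0,4,8,9}→4  {0,6,8,9}→2  {0,7,8,9}→2  {3,4,8,9}→6  {4,6,8,9}→4  {4,7,8,9}→4  {5,7,8,9}→1  {6,7,8,9}→2
  5 left: {0,3,4,8,9}→10  {0,4,6,8,9}→10  {0,4,7,8,9}→10  {0,5,7,8,9}→3  {0,6,7,8,9}→6  {2,5,7,8,9}→1  {3,4,6,8,9}→10  {3,4,7,8,9}→10  {4,5,7,8,9}→5  {4,6,7,8,9}→10  {5,6,7,8,9}→3
  6 left: {0,2,5,7,8,9}→4  {0,3,4,6,8,9}→30  {0,3,4,7,8,9}→30  {0,4,5,7,8,9}→18  {0,4,6,7,8,9}→36  {0,5,6,7,8,9}→12  {1,2,5,7,8,9}→1  {2,4,5,7,8,9}→6  {2,5,6,7,8,9}→4  {3,4,5,7,8,9}→15  {3,4,6,7,8,9}→30  {4,5,6,7,8,9}→18
  7 left: {0,1,2,5,7,8,9}→5  {0,2,4,5,7,8,9}→28  {0,2,5,6,7,8,9}→20  {0,3,4,5,7,8,9}→63  {0,3,4,6,7,8,9}→126  {0,4,5,6,7,8,9}→84  {1,2,4,5,7,8,9}→7  {1,2,5,6,7,8,9}→5  {2,3,4,5,7,8,9}→21  {2,4,5,6,7,8,9}→28  {3,4,5,6,7,8,9}→63
  8 left: {0,1,2,4,5,7,8,9}→40  {0,1,2,5,6,7,8,9}→30  {0,2,3,4,5,7,8,9}→112  {0,2,4,5,6,7,8,9}→160  {0,3,4,5,6,7,8,9}→336  {1,2,3,4,5,7,8,9}→28  {1,2,4,5,6,7,8,9}→40  {2,3,4,5,6,7,8,9}→112
  placing 0:o first → 180 extensions
  placing 1:b first → 720 extensions
  placing 3:i first → 270 extensions
  placing 6:a first → 180 extensions
total linear extensions = 1350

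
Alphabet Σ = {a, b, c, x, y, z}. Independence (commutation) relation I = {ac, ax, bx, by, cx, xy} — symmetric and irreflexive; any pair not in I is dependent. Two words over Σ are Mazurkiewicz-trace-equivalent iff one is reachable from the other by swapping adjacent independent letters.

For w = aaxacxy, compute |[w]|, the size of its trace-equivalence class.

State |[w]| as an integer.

#0=a has no predecessor
#1=a depends on [0:a]
#2=x has no predecessor
#3=a depends on [1:a]
#4=c has no predecessor
#5=x depends on [2:x]
#6=y depends on [3:a, 4:c]
sources: [0:a, 2:x, 4:c]
N(rest) = Σ N(rest − s) over sources s of rest; N(one piece) = 1:
  size 1 → [5]=1  [6]=1
  size 2 → [2,5]=1  [3,6]=1  [4,6]=1  [5,6]=2
  size 3 → [1,3,6]=1  [2,5,6]=3  [3,4,6]=2  [3,5,6]=3  [4,5,6]=3
  size 4 → [0,1,3,6]=1  [1,3,4,6]=3  [1,3,5,6]=4  [2,3,5,6]=6  [2,4,5,6]=6  [3,4,5,6]=8
  size 5 → [0,1,3,4,6]=4  [0,1,3,5,6]=5  [1,2,3,5,6]=10  [1,3,4,5,6]=15  [2,3,4,5,6]=20
  first=0(a) contributes 45
  first=2(x) contributes 24
  first=4(c) contributes 15
|[w]| = 84

84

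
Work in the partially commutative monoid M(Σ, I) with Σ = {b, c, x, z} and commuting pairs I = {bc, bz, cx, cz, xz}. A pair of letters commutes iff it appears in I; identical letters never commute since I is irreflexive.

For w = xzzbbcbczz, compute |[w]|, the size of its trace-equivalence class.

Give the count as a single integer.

3150

#0=x has no predecessor
#1=z has no predecessor
#2=z depends on [1:z]
#3=b depends on [0:x]
#4=b depends on [3:b]
#5=c has no predecessor
#6=b depends on [4:b]
#7=c depends on [5:c]
#8=z depends on [2:z]
#9=z depends on [8:z]
sources: [0:x, 1:z, 5:c]
N(rest) = Σ N(rest − s) over sources s of rest; N(one piece) = 1:
  size 1 → [6]=1  [7]=1  [9]=1
  size 2 → [4,6]=1  [5,7]=1  [6,7]=2  [6,9]=2  [7,9]=2  [8,9]=1
  size 3 → [2,8,9]=1  [3,4,6]=1  [4,6,7]=3  [4,6,9]=3  [5,6,7]=3  [5,7,9]=3  [6,7,9]=6  [6,8,9]=3  [7,8,9]=3
  size 4 → [0,3,4,6]=1  [1,2,8,9]=1  [2,6,8,9]=4  [2,7,8,9]=4  [3,4,6,7]=4  [3,4,6,9]=4  [4,5,6,7]=6  [4,6,7,9]=12  [4,6,8,9]=6  [5,6,7,9]=12  [5,7,8,9]=6  [6,7,8,9]=12
  size 5 → [0,3,4,6,7]=5  [0,3,4,6,9]=5  [1,2,6,8,9]=5  [1,2,7,8,9]=5  [2,4,6,8,9]=10  [2,5,7,8,9]=10  [2,6,7,8,9]=20  [3,4,5,6,7]=10  [3,4,6,7,9]=20  [3,4,6,8,9]=10  [4,5,6,7,9]=30  [4,6,7,8,9]=30  [5,6,7,8,9]=30
  size 6 → [0,3,4,5,6,7]=15  [0,3,4,6,7,9]=30  [0,3,4,6,8,9]=15  [1,2,4,6,8,9]=15  [1,2,5,7,8,9]=15  [1,2,6,7,8,9]=30  [2,3,4,6,8,9]=20  [2,4,6,7,8,9]=60  [2,5,6,7,8,9]=60  [3,4,5,6,7,9]=60  [3,4,6,7,8,9]=60  [4,5,6,7,8,9]=90
  size 7 → [0,2,3,4,6,8,9]=35  [0,3,4,5,6,7,9]=105  [0,3,4,6,7,8,9]=105  [1,2,3,4,6,8,9]=35  [1,2,4,6,7,8,9]=105  [1,2,5,6,7,8,9]=105  [2,3,4,6,7,8,9]=140  [2,4,5,6,7,8,9]=210  [3,4,5,6,7,8,9]=210
  size 8 → [0,1,2,3,4,6,8,9]=70  [0,2,3,4,6,7,8,9]=280  [0,3,4,5,6,7,8,9]=420  [1,2,3,4,6,7,8,9]=280  [1,2,4,5,6,7,8,9]=420  [2,3,4,5,6,7,8,9]=560
  first=0(x) contributes 1260
  first=1(z) contributes 1260
  first=5(c) contributes 630
|[w]| = 3150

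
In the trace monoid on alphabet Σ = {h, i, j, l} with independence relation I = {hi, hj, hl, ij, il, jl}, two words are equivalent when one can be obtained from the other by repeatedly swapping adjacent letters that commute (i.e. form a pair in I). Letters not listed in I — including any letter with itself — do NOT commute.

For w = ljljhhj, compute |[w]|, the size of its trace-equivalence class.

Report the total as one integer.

#0=l has no predecessor
#1=j has no predecessor
#2=l depends on [0:l]
#3=j depends on [1:j]
#4=h has no predecessor
#5=h depends on [4:h]
#6=j depends on [3:j]
sources: [0:l, 1:j, 4:h]
N(rest) = Σ N(rest − s) over sources s of rest; N(one piece) = 1:
  size 1 → [2]=1  [5]=1  [6]=1
  size 2 → [0,2]=1  [2,5]=2  [2,6]=2  [3,6]=1  [4,5]=1  [5,6]=2
  size 3 → [0,2,5]=3  [0,2,6]=3  [1,3,6]=1  [2,3,6]=3  [2,4,5]=3  [2,5,6]=6  [3,5,6]=3  [4,5,6]=3
  size 4 → [0,2,3,6]=6  [0,2,4,5]=6  [0,2,5,6]=12  [1,2,3,6]=4  [1,3,5,6]=4  [2,3,5,6]=12  [2,4,5,6]=12  [3,4,5,6]=6
  size 5 → [0,1,2,3,6]=10  [0,2,3,5,6]=30  [0,2,4,5,6]=30  [1,2,3,5,6]=20  [1,3,4,5,6]=10  [2,3,4,5,6]=30
  first=0(l) contributes 60
  first=1(j) contributes 90
  first=4(h) contributes 60
|[w]| = 210

210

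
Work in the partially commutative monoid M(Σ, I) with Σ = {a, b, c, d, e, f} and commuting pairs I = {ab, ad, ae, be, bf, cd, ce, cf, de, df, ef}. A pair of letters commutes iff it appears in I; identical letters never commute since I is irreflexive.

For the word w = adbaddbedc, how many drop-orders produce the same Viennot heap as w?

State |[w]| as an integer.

490

drop 0:a onto floor
drop 1:d onto floor
drop 2:b onto {1:d}
drop 3:a onto {0:a}
drop 4:d onto {2:b}
drop 5:d onto {4:d}
drop 6:b onto {5:d}
drop 7:e onto floor
drop 8:d onto {6:b}
drop 9:c onto {3:a, 6:b}
ground layer = {0:a, 1:d, 7:e}
drop-orders for the pieces not yet dropped (sum over which currently-grounded one goes next):
  1 to go: {7} 1  {8} 1  {9} 1
  2 to go: {3,9} 1  {7,8} 2  {7,9} 2  {8,9} 2
  3 to go: {0,3,9} 1  {3,7,9} 3  {3,8,9} 3  {6,8,9} 2  {7,8,9} 6
  4 to go: {0,3,7,9} 4  {0,3,8,9} 4  {3,6,8,9} 5  {3,7,8,9} 12  {5,6,8,9} 2  {6,7,8,9} 8
  5 to go: {0,3,6,8,9} 9  {0,3,7,8,9} 20  {3,5,6,8,9} 7  {3,6,7,8,9} 25  {4,5,6,8,9} 2  {5,6,7,8,9} 10
  6 to go: {0,3,5,6,8,9} 16  {0,3,6,7,8,9} 54  {2,4,5,6,8,9} 2  {3,4,5,6,8,9} 9  {3,5,6,7,8,9} 42  {4,5,6,7,8,9} 12
  7 to go: {0,3,4,5,6,8,9} 25  {0,3,5,6,7,8,9} 112  {1,2,4,5,6,8,9} 2  {2,3,4,5,6,8,9} 11  {2,4,5,6,7,8,9} 14  {3,4,5,6,7,8,9} 63
  8 to go: {0,2,3,4,5,6,8,9} 36  {0,3,4,5,6,7,8,9} 200  {1,2,3,4,5,6,8,9} 13  {1,2,4,5,6,7,8,9} 16  {2,3,4,5,6,7,8,9} 88
  if 0:a drops first: 117 orders
  if 1:d drops first: 324 orders
  if 7:e drops first: 49 orders
heap linearizations: 490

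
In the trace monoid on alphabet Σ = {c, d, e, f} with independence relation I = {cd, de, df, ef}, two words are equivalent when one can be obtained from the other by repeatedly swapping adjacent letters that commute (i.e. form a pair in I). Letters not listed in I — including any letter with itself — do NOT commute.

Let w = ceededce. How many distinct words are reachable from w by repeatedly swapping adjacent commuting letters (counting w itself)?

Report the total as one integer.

28

#0=c has no predecessor
#1=e depends on [0:c]
#2=e depends on [1:e]
#3=d has no predecessor
#4=e depends on [2:e]
#5=d depends on [3:d]
#6=c depends on [4:e]
#7=e depends on [6:c]
sources: [0:c, 3:d]
N(rest) = Σ N(rest − s) over sources s of rest; N(one piece) = 1:
  size 1 → [5]=1  [7]=1
  size 2 → [3,5]=1  [5,7]=2  [6,7]=1
  size 3 → [3,5,7]=3  [4,6,7]=1  [5,6,7]=3
  size 4 → [2,4,6,7]=1  [3,5,6,7]=6  [4,5,6,7]=4
  size 5 → [1,2,4,6,7]=1  [2,4,5,6,7]=5  [3,4,5,6,7]=10
  size 6 → [0,1,2,4,6,7]=1  [1,2,4,5,6,7]=6  [2,3,4,5,6,7]=15
  first=0(c) contributes 21
  first=3(d) contributes 7
|[w]| = 28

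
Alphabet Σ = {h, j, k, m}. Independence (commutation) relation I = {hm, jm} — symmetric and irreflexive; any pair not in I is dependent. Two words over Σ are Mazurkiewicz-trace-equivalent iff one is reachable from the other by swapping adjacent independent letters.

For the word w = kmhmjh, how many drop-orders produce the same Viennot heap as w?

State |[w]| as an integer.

0(k) covers ∅
1(m) covers 0:k
2(h) covers 0:k
3(m) covers 1:m
4(j) covers 2:h
5(h) covers 4:j
floor of heap: 0:k
completions by unplaced set U, small U first (add the entries for U minus each lowest piece of U):
  |U|=1: {3}:1  {5}:1
  |U|=2: {1,3}:1  {3,5}:2  {4,5}:1
  |U|=3: {1,3,5}:3  {2,4,5}:1  {3,4,5}:3
  |U|=4: {1,3,4,5}:6  {2,3,4,5}:4
  start at 0(k): 10

10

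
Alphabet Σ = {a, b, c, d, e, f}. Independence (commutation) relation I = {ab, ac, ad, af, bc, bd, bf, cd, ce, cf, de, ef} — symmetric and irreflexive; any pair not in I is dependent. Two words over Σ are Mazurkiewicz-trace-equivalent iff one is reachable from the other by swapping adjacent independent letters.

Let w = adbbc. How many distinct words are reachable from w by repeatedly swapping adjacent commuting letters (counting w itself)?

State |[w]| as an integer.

piece 0:a — minimal
piece 1:d — minimal
piece 2:b — minimal
piece 3:b rests on {2:b}
piece 4:c — minimal
minimal pieces: {0:a, 1:d, 2:b, 4:c}
ways to finish when only these pieces remain (= sum over removing one remaining piece with nothing left below it):
  1 left: {0}→1  {1}→1  {3}→1  {4}→1
  2 left: {0,1}→2  {0,3}→2  {0,4}→2  {1,3}→2  {1,4}→2  {2,3}→1  {3,4}→2
  3 left: {0,1,3}→6  {0,1,4}→6  {0,2,3}→3  {0,3,4}→6  {1,2,3}→3  {1,3,4}→6  {2,3,4}→3
  placing 0:a first → 12 extensions
  placing 1:d first → 12 extensions
  placing 2:b first → 24 extensions
  placing 4:c first → 12 extensions
total linear extensions = 60

60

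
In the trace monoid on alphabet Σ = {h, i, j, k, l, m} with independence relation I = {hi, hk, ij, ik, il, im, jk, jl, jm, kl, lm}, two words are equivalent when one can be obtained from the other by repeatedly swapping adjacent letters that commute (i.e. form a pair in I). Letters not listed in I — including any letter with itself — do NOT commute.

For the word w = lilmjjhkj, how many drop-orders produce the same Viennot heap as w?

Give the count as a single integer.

#0=l has no predecessor
#1=i has no predecessor
#2=l depends on [0:l]
#3=m has no predecessor
#4=j has no predecessor
#5=j depends on [4:j]
#6=h depends on [2:l, 3:m, 5:j]
#7=k depends on [3:m]
#8=j depends on [6:h]
sources: [0:l, 1:i, 3:m, 4:j]
N(rest) = Σ N(rest − s) over sources s of rest; N(one piece) = 1:
  size 1 → [1]=1  [7]=1  [8]=1
  size 2 → [1,7]=2  [1,8]=2  [6,8]=1  [7,8]=2
  size 3 → [1,6,8]=3  [1,7,8]=6  [2,6,8]=1  [5,6,8]=1  [6,7,8]=3
  size 4 → [0,2,6,8]=1  [1,2,6,8]=4  [1,5,6,8]=4  [1,6,7,8]=12  [2,5,6,8]=2  [2,6,7,8]=4  [3,6,7,8]=3  [4,5,6,8]=1  [5,6,7,8]=4
  size 5 → [0,1,2,6,8]=5  [0,2,5,6,8]=3  [0,2,6,7,8]=5  [1,2,5,6,8]=10  [1,2,6,7,8]=20  [1,3,6,7,8]=15  [1,4,5,6,8]=5  [1,5,6,7,8]=20  [2,3,6,7,8]=7  [2,4,5,6,8]=3  [2,5,6,7,8]=10  [3,5,6,7,8]=7  [4,5,6,7,8]=5
  size 6 → [0,1,2,5,6,8]=18  [0,1,2,6,7,8]=30  [0,2,3,6,7,8]=12  [0,2,4,5,6,8]=6  [0,2,5,6,7,8]=18  [1,2,3,6,7,8]=42  [1,2,4,5,6,8]=18  [1,2,5,6,7,8]=60  [1,3,5,6,7,8]=42  [1,4,5,6,7,8]=30  [2,3,5,6,7,8]=24  [2,4,5,6,7,8]=18  [3,4,5,6,7,8]=12
  size 7 → [0,1,2,3,6,7,8]=84  [0,1,2,4,5,6,8]=42  [0,1,2,5,6,7,8]=126  [0,2,3,5,6,7,8]=54  [0,2,4,5,6,7,8]=42  [1,2,3,5,6,7,8]=168  [1,2,4,5,6,7,8]=126  [1,3,4,5,6,7,8]=84  [2,3,4,5,6,7,8]=54
  first=0(l) contributes 432
  first=1(i) contributes 150
  first=3(m) contributes 336
  first=4(j) contributes 432
|[w]| = 1350

1350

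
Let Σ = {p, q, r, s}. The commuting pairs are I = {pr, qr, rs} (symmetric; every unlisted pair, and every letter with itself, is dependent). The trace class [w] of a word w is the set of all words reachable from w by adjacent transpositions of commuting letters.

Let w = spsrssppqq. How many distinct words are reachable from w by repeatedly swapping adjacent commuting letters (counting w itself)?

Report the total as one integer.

10

piece 0:s — minimal
piece 1:p rests on {0:s}
piece 2:s rests on {1:p}
piece 3:r — minimal
piece 4:s rests on {2:s}
piece 5:s rests on {4:s}
piece 6:p rests on {5:s}
piece 7:p rests on {6:p}
piece 8:q rests on {7:p}
piece 9:q rests on {8:q}
minimal pieces: {0:s, 3:r}
ways to finish when only these pieces remain (= sum over removing one remaining piece with nothing left below it):
  1 left: {3}→1  {9}→1
  2 left: {3,9}→2  {8,9}→1
  3 left: {3,8,9}→3  {7,8,9}→1
  4 left: {3,7,8,9}→4  {6,7,8,9}→1
  5 left: {3,6,7,8,9}→5  {5,6,7,8,9}→1
  6 left: {3,5,6,7,8,9}→6  {4,5,6,7,8,9}→1
  7 left: {2,4,5,6,7,8,9}→1  {3,4,5,6,7,8,9}→7
  8 left: {1,2,4,5,6,7,8,9}→1  {2,3,4,5,6,7,8,9}→8
  placing 0:s first → 9 extensions
  placing 3:r first → 1 extensions
total linear extensions = 10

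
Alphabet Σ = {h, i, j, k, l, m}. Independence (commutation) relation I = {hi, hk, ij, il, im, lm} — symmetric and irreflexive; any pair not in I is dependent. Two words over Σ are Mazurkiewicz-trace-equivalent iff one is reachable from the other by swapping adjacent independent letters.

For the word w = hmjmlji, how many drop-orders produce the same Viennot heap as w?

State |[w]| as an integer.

piece 0:h — minimal
piece 1:m rests on {0:h}
piece 2:j rests on {1:m}
piece 3:m rests on {2:j}
piece 4:l rests on {2:j}
piece 5:j rests on {3:m, 4:l}
piece 6:i — minimal
minimal pieces: {0:h, 6:i}
ways to finish when only these pieces remain (= sum over removing one remaining piece with nothing left below it):
  1 left: {5}→1  {6}→1
  2 left: {3,5}→1  {4,5}→1  {5,6}→2
  3 left: {3,4,5}→2  {3,5,6}→3  {4,5,6}→3
  4 left: {2,3,4,5}→2  {3,4,5,6}→8
  5 left: {1,2,3,4,5}→2  {2,3,4,5,6}→10
  placing 0:h first → 12 extensions
  placing 6:i first → 2 extensions
total linear extensions = 14

14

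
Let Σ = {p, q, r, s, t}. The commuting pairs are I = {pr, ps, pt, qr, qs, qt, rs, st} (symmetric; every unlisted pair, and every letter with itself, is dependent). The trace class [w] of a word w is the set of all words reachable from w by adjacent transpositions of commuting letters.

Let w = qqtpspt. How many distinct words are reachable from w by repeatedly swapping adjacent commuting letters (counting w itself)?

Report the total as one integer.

0(q) covers ∅
1(q) covers 0:q
2(t) covers ∅
3(p) covers 1:q
4(s) covers ∅
5(p) covers 3:p
6(t) covers 2:t
floor of heap: 0:q, 2:t, 4:s
completions by unplaced set U, small U first (add the entries for U minus each lowest piece of U):
  |U|=1: {4}:1  {5}:1  {6}:1
  |U|=2: {2,6}:1  {3,5}:1  {4,5}:2  {4,6}:2  {5,6}:2
  |U|=3: {1,3,5}:1  {2,4,6}:3  {2,5,6}:3  {3,4,5}:3  {3,5,6}:3  {4,5,6}:6
  |U|=4: {0,1,3,5}:1  {1,3,4,5}:4  {1,3,5,6}:4  {2,3,5,6}:6  {2,4,5,6}:12  {3,4,5,6}:12
  |U|=5: {0,1,3,4,5}:5  {0,1,3,5,6}:5  {1,2,3,5,6}:10  {1,3,4,5,6}:20  {2,3,4,5,6}:30
  start at 0(q): 60
  start at 2(t): 30
  start at 4(s): 15
sum over floor = 105

105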